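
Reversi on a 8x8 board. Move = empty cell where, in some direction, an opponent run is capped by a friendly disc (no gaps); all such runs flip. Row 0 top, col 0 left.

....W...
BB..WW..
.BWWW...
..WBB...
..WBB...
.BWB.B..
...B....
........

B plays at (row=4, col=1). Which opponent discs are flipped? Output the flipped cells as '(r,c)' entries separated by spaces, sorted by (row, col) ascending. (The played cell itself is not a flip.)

Dir NW: first cell '.' (not opp) -> no flip
Dir N: first cell '.' (not opp) -> no flip
Dir NE: opp run (3,2) (2,3) (1,4), next='.' -> no flip
Dir W: first cell '.' (not opp) -> no flip
Dir E: opp run (4,2) capped by B -> flip
Dir SW: first cell '.' (not opp) -> no flip
Dir S: first cell 'B' (not opp) -> no flip
Dir SE: opp run (5,2) capped by B -> flip

Answer: (4,2) (5,2)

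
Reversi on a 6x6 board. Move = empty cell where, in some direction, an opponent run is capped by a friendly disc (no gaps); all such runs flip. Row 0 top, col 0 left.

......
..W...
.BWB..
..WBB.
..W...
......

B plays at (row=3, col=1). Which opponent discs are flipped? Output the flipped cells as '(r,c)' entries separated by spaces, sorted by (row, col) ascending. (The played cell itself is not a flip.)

Answer: (3,2)

Derivation:
Dir NW: first cell '.' (not opp) -> no flip
Dir N: first cell 'B' (not opp) -> no flip
Dir NE: opp run (2,2), next='.' -> no flip
Dir W: first cell '.' (not opp) -> no flip
Dir E: opp run (3,2) capped by B -> flip
Dir SW: first cell '.' (not opp) -> no flip
Dir S: first cell '.' (not opp) -> no flip
Dir SE: opp run (4,2), next='.' -> no flip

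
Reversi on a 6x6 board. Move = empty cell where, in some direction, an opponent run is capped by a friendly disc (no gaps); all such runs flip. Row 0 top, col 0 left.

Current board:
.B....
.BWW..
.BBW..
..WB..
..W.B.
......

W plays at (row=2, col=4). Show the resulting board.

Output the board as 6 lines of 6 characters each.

Place W at (2,4); scan 8 dirs for brackets.
Dir NW: first cell 'W' (not opp) -> no flip
Dir N: first cell '.' (not opp) -> no flip
Dir NE: first cell '.' (not opp) -> no flip
Dir W: first cell 'W' (not opp) -> no flip
Dir E: first cell '.' (not opp) -> no flip
Dir SW: opp run (3,3) capped by W -> flip
Dir S: first cell '.' (not opp) -> no flip
Dir SE: first cell '.' (not opp) -> no flip
All flips: (3,3)

Answer: .B....
.BWW..
.BBWW.
..WW..
..W.B.
......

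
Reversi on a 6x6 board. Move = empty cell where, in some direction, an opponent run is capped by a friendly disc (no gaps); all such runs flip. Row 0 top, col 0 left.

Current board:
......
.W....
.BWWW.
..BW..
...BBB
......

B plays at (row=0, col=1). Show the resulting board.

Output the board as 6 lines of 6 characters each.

Place B at (0,1); scan 8 dirs for brackets.
Dir NW: edge -> no flip
Dir N: edge -> no flip
Dir NE: edge -> no flip
Dir W: first cell '.' (not opp) -> no flip
Dir E: first cell '.' (not opp) -> no flip
Dir SW: first cell '.' (not opp) -> no flip
Dir S: opp run (1,1) capped by B -> flip
Dir SE: first cell '.' (not opp) -> no flip
All flips: (1,1)

Answer: .B....
.B....
.BWWW.
..BW..
...BBB
......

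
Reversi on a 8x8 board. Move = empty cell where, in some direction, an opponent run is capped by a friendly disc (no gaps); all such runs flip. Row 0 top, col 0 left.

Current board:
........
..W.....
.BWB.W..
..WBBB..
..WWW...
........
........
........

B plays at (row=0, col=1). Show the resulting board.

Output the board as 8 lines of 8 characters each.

Answer: .B......
..B.....
.BWB.W..
..WBBB..
..WWW...
........
........
........

Derivation:
Place B at (0,1); scan 8 dirs for brackets.
Dir NW: edge -> no flip
Dir N: edge -> no flip
Dir NE: edge -> no flip
Dir W: first cell '.' (not opp) -> no flip
Dir E: first cell '.' (not opp) -> no flip
Dir SW: first cell '.' (not opp) -> no flip
Dir S: first cell '.' (not opp) -> no flip
Dir SE: opp run (1,2) capped by B -> flip
All flips: (1,2)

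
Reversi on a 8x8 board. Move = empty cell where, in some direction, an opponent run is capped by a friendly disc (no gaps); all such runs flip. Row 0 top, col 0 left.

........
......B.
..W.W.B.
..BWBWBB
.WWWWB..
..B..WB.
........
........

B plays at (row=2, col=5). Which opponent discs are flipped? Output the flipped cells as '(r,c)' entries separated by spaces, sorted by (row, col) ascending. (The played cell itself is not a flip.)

Answer: (3,5)

Derivation:
Dir NW: first cell '.' (not opp) -> no flip
Dir N: first cell '.' (not opp) -> no flip
Dir NE: first cell 'B' (not opp) -> no flip
Dir W: opp run (2,4), next='.' -> no flip
Dir E: first cell 'B' (not opp) -> no flip
Dir SW: first cell 'B' (not opp) -> no flip
Dir S: opp run (3,5) capped by B -> flip
Dir SE: first cell 'B' (not opp) -> no flip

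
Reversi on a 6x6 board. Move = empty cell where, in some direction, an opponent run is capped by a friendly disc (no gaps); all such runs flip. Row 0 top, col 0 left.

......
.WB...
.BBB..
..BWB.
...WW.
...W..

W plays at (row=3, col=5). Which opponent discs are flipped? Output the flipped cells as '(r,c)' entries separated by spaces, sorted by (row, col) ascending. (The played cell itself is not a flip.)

Dir NW: first cell '.' (not opp) -> no flip
Dir N: first cell '.' (not opp) -> no flip
Dir NE: edge -> no flip
Dir W: opp run (3,4) capped by W -> flip
Dir E: edge -> no flip
Dir SW: first cell 'W' (not opp) -> no flip
Dir S: first cell '.' (not opp) -> no flip
Dir SE: edge -> no flip

Answer: (3,4)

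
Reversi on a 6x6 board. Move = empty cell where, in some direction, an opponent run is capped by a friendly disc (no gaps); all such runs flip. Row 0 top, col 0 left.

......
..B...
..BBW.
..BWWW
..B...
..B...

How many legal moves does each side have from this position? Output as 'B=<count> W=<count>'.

-- B to move --
(1,3): no bracket -> illegal
(1,4): no bracket -> illegal
(1,5): flips 2 -> legal
(2,5): flips 1 -> legal
(4,3): flips 1 -> legal
(4,4): flips 1 -> legal
(4,5): flips 1 -> legal
B mobility = 5
-- W to move --
(0,1): flips 2 -> legal
(0,2): no bracket -> illegal
(0,3): no bracket -> illegal
(1,1): flips 1 -> legal
(1,3): flips 1 -> legal
(1,4): no bracket -> illegal
(2,1): flips 2 -> legal
(3,1): flips 1 -> legal
(4,1): no bracket -> illegal
(4,3): no bracket -> illegal
(5,1): flips 1 -> legal
(5,3): no bracket -> illegal
W mobility = 6

Answer: B=5 W=6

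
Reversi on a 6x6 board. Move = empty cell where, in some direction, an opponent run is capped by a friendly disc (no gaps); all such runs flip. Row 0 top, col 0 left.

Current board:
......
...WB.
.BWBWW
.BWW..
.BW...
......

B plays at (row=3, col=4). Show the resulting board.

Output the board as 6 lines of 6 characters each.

Answer: ......
...WB.
.BWBBW
.BBBB.
.BW...
......

Derivation:
Place B at (3,4); scan 8 dirs for brackets.
Dir NW: first cell 'B' (not opp) -> no flip
Dir N: opp run (2,4) capped by B -> flip
Dir NE: opp run (2,5), next=edge -> no flip
Dir W: opp run (3,3) (3,2) capped by B -> flip
Dir E: first cell '.' (not opp) -> no flip
Dir SW: first cell '.' (not opp) -> no flip
Dir S: first cell '.' (not opp) -> no flip
Dir SE: first cell '.' (not opp) -> no flip
All flips: (2,4) (3,2) (3,3)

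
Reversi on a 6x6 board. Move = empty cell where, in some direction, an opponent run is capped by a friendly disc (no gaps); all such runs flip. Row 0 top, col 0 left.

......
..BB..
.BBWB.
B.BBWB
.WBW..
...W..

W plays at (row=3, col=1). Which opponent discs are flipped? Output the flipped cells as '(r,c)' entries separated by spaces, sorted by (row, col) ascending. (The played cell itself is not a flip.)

Answer: (3,2) (3,3) (4,2)

Derivation:
Dir NW: first cell '.' (not opp) -> no flip
Dir N: opp run (2,1), next='.' -> no flip
Dir NE: opp run (2,2) (1,3), next='.' -> no flip
Dir W: opp run (3,0), next=edge -> no flip
Dir E: opp run (3,2) (3,3) capped by W -> flip
Dir SW: first cell '.' (not opp) -> no flip
Dir S: first cell 'W' (not opp) -> no flip
Dir SE: opp run (4,2) capped by W -> flip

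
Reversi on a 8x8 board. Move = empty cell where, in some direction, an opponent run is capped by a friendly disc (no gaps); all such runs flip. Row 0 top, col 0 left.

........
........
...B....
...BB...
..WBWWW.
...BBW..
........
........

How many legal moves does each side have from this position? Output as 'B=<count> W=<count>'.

Answer: B=8 W=7

Derivation:
-- B to move --
(3,1): flips 1 -> legal
(3,2): no bracket -> illegal
(3,5): flips 1 -> legal
(3,6): flips 1 -> legal
(3,7): no bracket -> illegal
(4,1): flips 1 -> legal
(4,7): flips 3 -> legal
(5,1): flips 1 -> legal
(5,2): no bracket -> illegal
(5,6): flips 2 -> legal
(5,7): no bracket -> illegal
(6,4): no bracket -> illegal
(6,5): no bracket -> illegal
(6,6): flips 2 -> legal
B mobility = 8
-- W to move --
(1,2): flips 2 -> legal
(1,3): no bracket -> illegal
(1,4): no bracket -> illegal
(2,2): flips 1 -> legal
(2,4): flips 2 -> legal
(2,5): no bracket -> illegal
(3,2): no bracket -> illegal
(3,5): no bracket -> illegal
(5,2): flips 2 -> legal
(6,2): flips 1 -> legal
(6,3): flips 1 -> legal
(6,4): flips 2 -> legal
(6,5): no bracket -> illegal
W mobility = 7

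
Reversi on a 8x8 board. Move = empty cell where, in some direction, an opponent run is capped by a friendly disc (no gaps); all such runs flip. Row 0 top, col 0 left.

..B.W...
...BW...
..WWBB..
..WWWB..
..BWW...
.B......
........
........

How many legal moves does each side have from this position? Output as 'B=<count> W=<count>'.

-- B to move --
(0,3): flips 1 -> legal
(0,5): no bracket -> illegal
(1,1): no bracket -> illegal
(1,2): flips 2 -> legal
(1,5): flips 1 -> legal
(2,1): flips 2 -> legal
(3,1): flips 4 -> legal
(4,1): no bracket -> illegal
(4,5): flips 2 -> legal
(5,2): flips 2 -> legal
(5,3): flips 4 -> legal
(5,4): flips 2 -> legal
(5,5): no bracket -> illegal
B mobility = 9
-- W to move --
(0,1): no bracket -> illegal
(0,3): flips 1 -> legal
(1,1): no bracket -> illegal
(1,2): flips 1 -> legal
(1,5): flips 1 -> legal
(1,6): flips 1 -> legal
(2,6): flips 3 -> legal
(3,1): no bracket -> illegal
(3,6): flips 2 -> legal
(4,0): no bracket -> illegal
(4,1): flips 1 -> legal
(4,5): no bracket -> illegal
(4,6): no bracket -> illegal
(5,0): no bracket -> illegal
(5,2): flips 1 -> legal
(5,3): no bracket -> illegal
(6,0): flips 2 -> legal
(6,1): no bracket -> illegal
(6,2): no bracket -> illegal
W mobility = 9

Answer: B=9 W=9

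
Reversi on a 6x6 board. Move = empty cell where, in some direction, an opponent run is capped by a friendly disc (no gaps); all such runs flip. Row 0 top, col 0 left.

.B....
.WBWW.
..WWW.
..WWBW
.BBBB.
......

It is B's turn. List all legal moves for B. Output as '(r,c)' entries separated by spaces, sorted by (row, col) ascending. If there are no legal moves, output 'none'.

(0,0): flips 3 -> legal
(0,2): no bracket -> illegal
(0,3): flips 3 -> legal
(0,4): flips 2 -> legal
(0,5): flips 3 -> legal
(1,0): flips 1 -> legal
(1,5): flips 4 -> legal
(2,0): no bracket -> illegal
(2,1): flips 2 -> legal
(2,5): no bracket -> illegal
(3,1): flips 2 -> legal
(4,5): no bracket -> illegal

Answer: (0,0) (0,3) (0,4) (0,5) (1,0) (1,5) (2,1) (3,1)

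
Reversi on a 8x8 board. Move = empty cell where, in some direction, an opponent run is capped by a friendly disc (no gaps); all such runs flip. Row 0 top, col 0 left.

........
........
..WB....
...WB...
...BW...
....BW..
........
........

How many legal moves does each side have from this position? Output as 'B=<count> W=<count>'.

-- B to move --
(1,1): no bracket -> illegal
(1,2): no bracket -> illegal
(1,3): no bracket -> illegal
(2,1): flips 1 -> legal
(2,4): no bracket -> illegal
(3,1): no bracket -> illegal
(3,2): flips 1 -> legal
(3,5): no bracket -> illegal
(4,2): no bracket -> illegal
(4,5): flips 1 -> legal
(4,6): no bracket -> illegal
(5,3): no bracket -> illegal
(5,6): flips 1 -> legal
(6,4): no bracket -> illegal
(6,5): no bracket -> illegal
(6,6): no bracket -> illegal
B mobility = 4
-- W to move --
(1,2): no bracket -> illegal
(1,3): flips 1 -> legal
(1,4): no bracket -> illegal
(2,4): flips 2 -> legal
(2,5): no bracket -> illegal
(3,2): no bracket -> illegal
(3,5): flips 1 -> legal
(4,2): flips 1 -> legal
(4,5): no bracket -> illegal
(5,2): no bracket -> illegal
(5,3): flips 2 -> legal
(6,3): no bracket -> illegal
(6,4): flips 1 -> legal
(6,5): no bracket -> illegal
W mobility = 6

Answer: B=4 W=6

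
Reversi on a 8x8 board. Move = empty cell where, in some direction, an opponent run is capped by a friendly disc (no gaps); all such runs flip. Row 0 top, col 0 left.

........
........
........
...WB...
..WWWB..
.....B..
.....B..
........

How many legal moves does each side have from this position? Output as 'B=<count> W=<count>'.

-- B to move --
(2,2): flips 2 -> legal
(2,3): no bracket -> illegal
(2,4): no bracket -> illegal
(3,1): no bracket -> illegal
(3,2): flips 1 -> legal
(3,5): no bracket -> illegal
(4,1): flips 3 -> legal
(5,1): no bracket -> illegal
(5,2): flips 1 -> legal
(5,3): no bracket -> illegal
(5,4): flips 1 -> legal
B mobility = 5
-- W to move --
(2,3): no bracket -> illegal
(2,4): flips 1 -> legal
(2,5): flips 1 -> legal
(3,5): flips 1 -> legal
(3,6): no bracket -> illegal
(4,6): flips 1 -> legal
(5,4): no bracket -> illegal
(5,6): no bracket -> illegal
(6,4): no bracket -> illegal
(6,6): flips 1 -> legal
(7,4): no bracket -> illegal
(7,5): no bracket -> illegal
(7,6): no bracket -> illegal
W mobility = 5

Answer: B=5 W=5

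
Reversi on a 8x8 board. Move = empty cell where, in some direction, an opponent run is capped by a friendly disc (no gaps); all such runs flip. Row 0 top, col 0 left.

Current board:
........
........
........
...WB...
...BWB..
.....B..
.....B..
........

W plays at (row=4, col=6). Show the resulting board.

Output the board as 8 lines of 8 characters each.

Place W at (4,6); scan 8 dirs for brackets.
Dir NW: first cell '.' (not opp) -> no flip
Dir N: first cell '.' (not opp) -> no flip
Dir NE: first cell '.' (not opp) -> no flip
Dir W: opp run (4,5) capped by W -> flip
Dir E: first cell '.' (not opp) -> no flip
Dir SW: opp run (5,5), next='.' -> no flip
Dir S: first cell '.' (not opp) -> no flip
Dir SE: first cell '.' (not opp) -> no flip
All flips: (4,5)

Answer: ........
........
........
...WB...
...BWWW.
.....B..
.....B..
........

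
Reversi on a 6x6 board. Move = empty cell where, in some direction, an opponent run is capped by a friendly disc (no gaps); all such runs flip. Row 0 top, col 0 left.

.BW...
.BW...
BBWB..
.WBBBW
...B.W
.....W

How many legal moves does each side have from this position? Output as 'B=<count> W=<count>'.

-- B to move --
(0,3): flips 2 -> legal
(1,3): flips 1 -> legal
(2,4): no bracket -> illegal
(2,5): no bracket -> illegal
(3,0): flips 1 -> legal
(4,0): no bracket -> illegal
(4,1): flips 1 -> legal
(4,2): flips 1 -> legal
(4,4): no bracket -> illegal
(5,4): no bracket -> illegal
B mobility = 5
-- W to move --
(0,0): flips 2 -> legal
(1,0): flips 1 -> legal
(1,3): no bracket -> illegal
(1,4): no bracket -> illegal
(2,4): flips 1 -> legal
(2,5): no bracket -> illegal
(3,0): flips 1 -> legal
(4,1): no bracket -> illegal
(4,2): flips 1 -> legal
(4,4): flips 1 -> legal
(5,2): no bracket -> illegal
(5,3): no bracket -> illegal
(5,4): no bracket -> illegal
W mobility = 6

Answer: B=5 W=6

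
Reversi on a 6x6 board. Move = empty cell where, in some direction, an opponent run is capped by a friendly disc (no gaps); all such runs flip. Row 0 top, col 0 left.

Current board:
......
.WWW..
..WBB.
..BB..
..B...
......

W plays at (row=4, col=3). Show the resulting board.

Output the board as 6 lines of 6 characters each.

Place W at (4,3); scan 8 dirs for brackets.
Dir NW: opp run (3,2), next='.' -> no flip
Dir N: opp run (3,3) (2,3) capped by W -> flip
Dir NE: first cell '.' (not opp) -> no flip
Dir W: opp run (4,2), next='.' -> no flip
Dir E: first cell '.' (not opp) -> no flip
Dir SW: first cell '.' (not opp) -> no flip
Dir S: first cell '.' (not opp) -> no flip
Dir SE: first cell '.' (not opp) -> no flip
All flips: (2,3) (3,3)

Answer: ......
.WWW..
..WWB.
..BW..
..BW..
......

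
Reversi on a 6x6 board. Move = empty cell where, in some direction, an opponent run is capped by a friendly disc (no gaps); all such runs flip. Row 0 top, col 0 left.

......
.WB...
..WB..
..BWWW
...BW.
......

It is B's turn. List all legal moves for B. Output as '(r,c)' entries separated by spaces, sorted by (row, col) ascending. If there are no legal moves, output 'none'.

(0,0): no bracket -> illegal
(0,1): no bracket -> illegal
(0,2): no bracket -> illegal
(1,0): flips 1 -> legal
(1,3): no bracket -> illegal
(2,0): no bracket -> illegal
(2,1): flips 1 -> legal
(2,4): no bracket -> illegal
(2,5): flips 1 -> legal
(3,1): no bracket -> illegal
(4,2): no bracket -> illegal
(4,5): flips 2 -> legal
(5,3): no bracket -> illegal
(5,4): no bracket -> illegal
(5,5): no bracket -> illegal

Answer: (1,0) (2,1) (2,5) (4,5)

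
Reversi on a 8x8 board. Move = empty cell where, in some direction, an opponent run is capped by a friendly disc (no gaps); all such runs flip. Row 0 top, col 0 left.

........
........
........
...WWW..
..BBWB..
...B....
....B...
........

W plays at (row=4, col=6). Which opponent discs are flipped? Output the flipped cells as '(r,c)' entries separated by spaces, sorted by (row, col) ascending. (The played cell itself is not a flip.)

Dir NW: first cell 'W' (not opp) -> no flip
Dir N: first cell '.' (not opp) -> no flip
Dir NE: first cell '.' (not opp) -> no flip
Dir W: opp run (4,5) capped by W -> flip
Dir E: first cell '.' (not opp) -> no flip
Dir SW: first cell '.' (not opp) -> no flip
Dir S: first cell '.' (not opp) -> no flip
Dir SE: first cell '.' (not opp) -> no flip

Answer: (4,5)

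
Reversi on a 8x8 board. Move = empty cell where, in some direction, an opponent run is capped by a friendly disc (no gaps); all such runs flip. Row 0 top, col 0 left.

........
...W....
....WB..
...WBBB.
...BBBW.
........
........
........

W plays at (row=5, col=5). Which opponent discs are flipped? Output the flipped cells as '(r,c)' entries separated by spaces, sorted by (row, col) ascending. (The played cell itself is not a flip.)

Dir NW: opp run (4,4) capped by W -> flip
Dir N: opp run (4,5) (3,5) (2,5), next='.' -> no flip
Dir NE: first cell 'W' (not opp) -> no flip
Dir W: first cell '.' (not opp) -> no flip
Dir E: first cell '.' (not opp) -> no flip
Dir SW: first cell '.' (not opp) -> no flip
Dir S: first cell '.' (not opp) -> no flip
Dir SE: first cell '.' (not opp) -> no flip

Answer: (4,4)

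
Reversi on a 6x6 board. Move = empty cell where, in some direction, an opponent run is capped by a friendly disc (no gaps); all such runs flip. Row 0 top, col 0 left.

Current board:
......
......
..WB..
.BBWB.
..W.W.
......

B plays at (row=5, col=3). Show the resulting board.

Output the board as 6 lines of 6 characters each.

Answer: ......
......
..WB..
.BBWB.
..B.W.
...B..

Derivation:
Place B at (5,3); scan 8 dirs for brackets.
Dir NW: opp run (4,2) capped by B -> flip
Dir N: first cell '.' (not opp) -> no flip
Dir NE: opp run (4,4), next='.' -> no flip
Dir W: first cell '.' (not opp) -> no flip
Dir E: first cell '.' (not opp) -> no flip
Dir SW: edge -> no flip
Dir S: edge -> no flip
Dir SE: edge -> no flip
All flips: (4,2)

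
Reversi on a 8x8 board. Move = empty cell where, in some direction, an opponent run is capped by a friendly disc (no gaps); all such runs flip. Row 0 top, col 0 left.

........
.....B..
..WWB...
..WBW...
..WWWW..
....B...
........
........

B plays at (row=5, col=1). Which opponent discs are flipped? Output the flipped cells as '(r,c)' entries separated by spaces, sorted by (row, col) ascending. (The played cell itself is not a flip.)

Dir NW: first cell '.' (not opp) -> no flip
Dir N: first cell '.' (not opp) -> no flip
Dir NE: opp run (4,2) capped by B -> flip
Dir W: first cell '.' (not opp) -> no flip
Dir E: first cell '.' (not opp) -> no flip
Dir SW: first cell '.' (not opp) -> no flip
Dir S: first cell '.' (not opp) -> no flip
Dir SE: first cell '.' (not opp) -> no flip

Answer: (4,2)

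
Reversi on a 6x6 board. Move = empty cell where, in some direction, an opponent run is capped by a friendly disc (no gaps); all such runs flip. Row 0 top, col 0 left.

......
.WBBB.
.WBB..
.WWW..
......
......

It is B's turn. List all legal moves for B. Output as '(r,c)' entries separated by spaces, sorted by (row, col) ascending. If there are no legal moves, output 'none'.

Answer: (0,0) (1,0) (2,0) (3,0) (4,0) (4,1) (4,2) (4,3) (4,4)

Derivation:
(0,0): flips 1 -> legal
(0,1): no bracket -> illegal
(0,2): no bracket -> illegal
(1,0): flips 1 -> legal
(2,0): flips 1 -> legal
(2,4): no bracket -> illegal
(3,0): flips 1 -> legal
(3,4): no bracket -> illegal
(4,0): flips 1 -> legal
(4,1): flips 1 -> legal
(4,2): flips 1 -> legal
(4,3): flips 1 -> legal
(4,4): flips 1 -> legal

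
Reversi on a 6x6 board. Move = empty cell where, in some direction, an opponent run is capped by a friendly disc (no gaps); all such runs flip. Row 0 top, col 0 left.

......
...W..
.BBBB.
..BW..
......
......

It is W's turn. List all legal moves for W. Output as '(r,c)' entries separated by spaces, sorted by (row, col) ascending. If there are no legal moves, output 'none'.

(1,0): no bracket -> illegal
(1,1): flips 1 -> legal
(1,2): no bracket -> illegal
(1,4): no bracket -> illegal
(1,5): flips 1 -> legal
(2,0): no bracket -> illegal
(2,5): no bracket -> illegal
(3,0): no bracket -> illegal
(3,1): flips 2 -> legal
(3,4): no bracket -> illegal
(3,5): flips 1 -> legal
(4,1): no bracket -> illegal
(4,2): no bracket -> illegal
(4,3): no bracket -> illegal

Answer: (1,1) (1,5) (3,1) (3,5)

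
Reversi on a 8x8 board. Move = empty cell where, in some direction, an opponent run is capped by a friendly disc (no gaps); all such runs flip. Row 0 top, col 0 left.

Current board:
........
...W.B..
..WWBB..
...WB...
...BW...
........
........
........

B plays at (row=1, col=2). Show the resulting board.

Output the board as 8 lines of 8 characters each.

Answer: ........
..BW.B..
..WBBB..
...WB...
...BW...
........
........
........

Derivation:
Place B at (1,2); scan 8 dirs for brackets.
Dir NW: first cell '.' (not opp) -> no flip
Dir N: first cell '.' (not opp) -> no flip
Dir NE: first cell '.' (not opp) -> no flip
Dir W: first cell '.' (not opp) -> no flip
Dir E: opp run (1,3), next='.' -> no flip
Dir SW: first cell '.' (not opp) -> no flip
Dir S: opp run (2,2), next='.' -> no flip
Dir SE: opp run (2,3) capped by B -> flip
All flips: (2,3)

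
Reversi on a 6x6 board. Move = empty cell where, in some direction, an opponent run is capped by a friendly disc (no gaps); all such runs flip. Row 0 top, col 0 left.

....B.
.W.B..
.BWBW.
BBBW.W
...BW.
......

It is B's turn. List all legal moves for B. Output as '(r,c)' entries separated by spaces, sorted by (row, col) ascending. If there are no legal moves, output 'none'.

Answer: (0,1) (1,2) (2,5) (3,4) (4,5)

Derivation:
(0,0): no bracket -> illegal
(0,1): flips 1 -> legal
(0,2): no bracket -> illegal
(1,0): no bracket -> illegal
(1,2): flips 1 -> legal
(1,4): no bracket -> illegal
(1,5): no bracket -> illegal
(2,0): no bracket -> illegal
(2,5): flips 1 -> legal
(3,4): flips 1 -> legal
(4,2): no bracket -> illegal
(4,5): flips 1 -> legal
(5,3): no bracket -> illegal
(5,4): no bracket -> illegal
(5,5): no bracket -> illegal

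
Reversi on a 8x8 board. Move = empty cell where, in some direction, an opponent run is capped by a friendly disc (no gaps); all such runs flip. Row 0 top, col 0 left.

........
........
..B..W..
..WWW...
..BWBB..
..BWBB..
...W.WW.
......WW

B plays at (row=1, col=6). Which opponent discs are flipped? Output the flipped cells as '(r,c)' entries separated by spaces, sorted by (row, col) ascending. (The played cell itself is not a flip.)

Answer: (2,5) (3,4) (4,3)

Derivation:
Dir NW: first cell '.' (not opp) -> no flip
Dir N: first cell '.' (not opp) -> no flip
Dir NE: first cell '.' (not opp) -> no flip
Dir W: first cell '.' (not opp) -> no flip
Dir E: first cell '.' (not opp) -> no flip
Dir SW: opp run (2,5) (3,4) (4,3) capped by B -> flip
Dir S: first cell '.' (not opp) -> no flip
Dir SE: first cell '.' (not opp) -> no flip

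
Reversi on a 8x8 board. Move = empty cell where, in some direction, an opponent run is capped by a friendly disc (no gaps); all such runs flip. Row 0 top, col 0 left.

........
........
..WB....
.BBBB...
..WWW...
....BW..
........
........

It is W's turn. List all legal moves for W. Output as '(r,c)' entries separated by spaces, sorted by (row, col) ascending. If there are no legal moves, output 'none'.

Answer: (1,3) (2,0) (2,1) (2,4) (2,5) (4,0) (5,3) (6,4) (6,5)

Derivation:
(1,2): no bracket -> illegal
(1,3): flips 2 -> legal
(1,4): no bracket -> illegal
(2,0): flips 1 -> legal
(2,1): flips 1 -> legal
(2,4): flips 3 -> legal
(2,5): flips 1 -> legal
(3,0): no bracket -> illegal
(3,5): no bracket -> illegal
(4,0): flips 1 -> legal
(4,1): no bracket -> illegal
(4,5): no bracket -> illegal
(5,3): flips 1 -> legal
(6,3): no bracket -> illegal
(6,4): flips 1 -> legal
(6,5): flips 1 -> legal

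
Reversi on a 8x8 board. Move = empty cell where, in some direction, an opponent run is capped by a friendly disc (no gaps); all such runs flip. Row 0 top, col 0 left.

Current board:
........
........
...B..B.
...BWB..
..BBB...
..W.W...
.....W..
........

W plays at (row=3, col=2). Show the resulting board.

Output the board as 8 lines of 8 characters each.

Answer: ........
........
...B..B.
..WWWB..
..WWB...
..W.W...
.....W..
........

Derivation:
Place W at (3,2); scan 8 dirs for brackets.
Dir NW: first cell '.' (not opp) -> no flip
Dir N: first cell '.' (not opp) -> no flip
Dir NE: opp run (2,3), next='.' -> no flip
Dir W: first cell '.' (not opp) -> no flip
Dir E: opp run (3,3) capped by W -> flip
Dir SW: first cell '.' (not opp) -> no flip
Dir S: opp run (4,2) capped by W -> flip
Dir SE: opp run (4,3) capped by W -> flip
All flips: (3,3) (4,2) (4,3)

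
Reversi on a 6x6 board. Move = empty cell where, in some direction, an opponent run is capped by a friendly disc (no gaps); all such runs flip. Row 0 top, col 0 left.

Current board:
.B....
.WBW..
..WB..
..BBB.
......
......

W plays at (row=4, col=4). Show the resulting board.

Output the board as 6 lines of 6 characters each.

Answer: .B....
.WBW..
..WB..
..BWB.
....W.
......

Derivation:
Place W at (4,4); scan 8 dirs for brackets.
Dir NW: opp run (3,3) capped by W -> flip
Dir N: opp run (3,4), next='.' -> no flip
Dir NE: first cell '.' (not opp) -> no flip
Dir W: first cell '.' (not opp) -> no flip
Dir E: first cell '.' (not opp) -> no flip
Dir SW: first cell '.' (not opp) -> no flip
Dir S: first cell '.' (not opp) -> no flip
Dir SE: first cell '.' (not opp) -> no flip
All flips: (3,3)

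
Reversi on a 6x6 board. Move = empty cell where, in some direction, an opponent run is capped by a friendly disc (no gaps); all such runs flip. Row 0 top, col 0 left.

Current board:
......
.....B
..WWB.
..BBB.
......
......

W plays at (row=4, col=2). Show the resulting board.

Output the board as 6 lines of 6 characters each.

Place W at (4,2); scan 8 dirs for brackets.
Dir NW: first cell '.' (not opp) -> no flip
Dir N: opp run (3,2) capped by W -> flip
Dir NE: opp run (3,3) (2,4) (1,5), next=edge -> no flip
Dir W: first cell '.' (not opp) -> no flip
Dir E: first cell '.' (not opp) -> no flip
Dir SW: first cell '.' (not opp) -> no flip
Dir S: first cell '.' (not opp) -> no flip
Dir SE: first cell '.' (not opp) -> no flip
All flips: (3,2)

Answer: ......
.....B
..WWB.
..WBB.
..W...
......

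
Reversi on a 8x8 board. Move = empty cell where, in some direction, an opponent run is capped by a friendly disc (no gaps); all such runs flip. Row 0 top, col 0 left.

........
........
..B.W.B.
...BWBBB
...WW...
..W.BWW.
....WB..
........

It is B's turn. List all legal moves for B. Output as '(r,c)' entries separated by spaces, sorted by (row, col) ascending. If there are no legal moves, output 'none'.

Answer: (1,3) (1,4) (1,5) (3,2) (4,5) (4,7) (5,3) (5,7) (6,3) (6,6) (7,4)

Derivation:
(1,3): flips 1 -> legal
(1,4): flips 3 -> legal
(1,5): flips 1 -> legal
(2,3): no bracket -> illegal
(2,5): no bracket -> illegal
(3,2): flips 1 -> legal
(4,1): no bracket -> illegal
(4,2): no bracket -> illegal
(4,5): flips 1 -> legal
(4,6): no bracket -> illegal
(4,7): flips 1 -> legal
(5,1): no bracket -> illegal
(5,3): flips 2 -> legal
(5,7): flips 2 -> legal
(6,1): no bracket -> illegal
(6,2): no bracket -> illegal
(6,3): flips 1 -> legal
(6,6): flips 2 -> legal
(6,7): no bracket -> illegal
(7,3): no bracket -> illegal
(7,4): flips 1 -> legal
(7,5): no bracket -> illegal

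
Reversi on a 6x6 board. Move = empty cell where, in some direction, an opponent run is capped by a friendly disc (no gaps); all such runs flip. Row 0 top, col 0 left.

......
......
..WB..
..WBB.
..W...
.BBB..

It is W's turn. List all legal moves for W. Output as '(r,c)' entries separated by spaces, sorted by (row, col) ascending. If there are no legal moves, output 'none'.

Answer: (1,4) (2,4) (3,5) (4,4)

Derivation:
(1,2): no bracket -> illegal
(1,3): no bracket -> illegal
(1,4): flips 1 -> legal
(2,4): flips 2 -> legal
(2,5): no bracket -> illegal
(3,5): flips 2 -> legal
(4,0): no bracket -> illegal
(4,1): no bracket -> illegal
(4,3): no bracket -> illegal
(4,4): flips 1 -> legal
(4,5): no bracket -> illegal
(5,0): no bracket -> illegal
(5,4): no bracket -> illegal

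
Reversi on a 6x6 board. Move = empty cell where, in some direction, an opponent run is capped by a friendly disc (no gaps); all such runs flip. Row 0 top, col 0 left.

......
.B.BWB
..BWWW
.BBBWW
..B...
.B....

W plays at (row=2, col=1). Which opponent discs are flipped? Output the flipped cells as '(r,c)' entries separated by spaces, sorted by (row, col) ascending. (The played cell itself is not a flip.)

Answer: (2,2)

Derivation:
Dir NW: first cell '.' (not opp) -> no flip
Dir N: opp run (1,1), next='.' -> no flip
Dir NE: first cell '.' (not opp) -> no flip
Dir W: first cell '.' (not opp) -> no flip
Dir E: opp run (2,2) capped by W -> flip
Dir SW: first cell '.' (not opp) -> no flip
Dir S: opp run (3,1), next='.' -> no flip
Dir SE: opp run (3,2), next='.' -> no flip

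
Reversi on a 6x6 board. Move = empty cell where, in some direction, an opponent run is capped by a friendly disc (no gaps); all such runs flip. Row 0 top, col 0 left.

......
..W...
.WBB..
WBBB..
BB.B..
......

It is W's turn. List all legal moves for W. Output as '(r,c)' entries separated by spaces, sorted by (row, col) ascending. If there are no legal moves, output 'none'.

(1,1): no bracket -> illegal
(1,3): no bracket -> illegal
(1,4): no bracket -> illegal
(2,0): no bracket -> illegal
(2,4): flips 2 -> legal
(3,4): flips 4 -> legal
(4,2): flips 2 -> legal
(4,4): no bracket -> illegal
(5,0): flips 1 -> legal
(5,1): flips 2 -> legal
(5,2): flips 1 -> legal
(5,3): no bracket -> illegal
(5,4): flips 2 -> legal

Answer: (2,4) (3,4) (4,2) (5,0) (5,1) (5,2) (5,4)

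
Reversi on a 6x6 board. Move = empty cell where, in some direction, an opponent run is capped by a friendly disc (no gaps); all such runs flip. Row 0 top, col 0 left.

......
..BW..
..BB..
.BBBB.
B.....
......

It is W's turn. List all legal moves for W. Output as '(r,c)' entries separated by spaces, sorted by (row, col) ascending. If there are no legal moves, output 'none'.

(0,1): no bracket -> illegal
(0,2): no bracket -> illegal
(0,3): no bracket -> illegal
(1,1): flips 1 -> legal
(1,4): no bracket -> illegal
(2,0): no bracket -> illegal
(2,1): no bracket -> illegal
(2,4): no bracket -> illegal
(2,5): no bracket -> illegal
(3,0): no bracket -> illegal
(3,5): no bracket -> illegal
(4,1): no bracket -> illegal
(4,2): no bracket -> illegal
(4,3): flips 2 -> legal
(4,4): no bracket -> illegal
(4,5): no bracket -> illegal
(5,0): no bracket -> illegal
(5,1): no bracket -> illegal

Answer: (1,1) (4,3)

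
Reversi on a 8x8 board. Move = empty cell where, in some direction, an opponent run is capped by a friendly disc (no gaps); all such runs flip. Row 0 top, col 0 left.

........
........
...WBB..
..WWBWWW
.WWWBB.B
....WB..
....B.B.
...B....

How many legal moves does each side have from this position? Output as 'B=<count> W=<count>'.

Answer: B=11 W=12

Derivation:
-- B to move --
(1,2): flips 1 -> legal
(1,3): no bracket -> illegal
(1,4): no bracket -> illegal
(2,1): no bracket -> illegal
(2,2): flips 2 -> legal
(2,6): flips 1 -> legal
(2,7): flips 2 -> legal
(3,0): no bracket -> illegal
(3,1): flips 2 -> legal
(4,0): flips 3 -> legal
(4,6): flips 1 -> legal
(5,0): no bracket -> illegal
(5,1): flips 2 -> legal
(5,2): flips 1 -> legal
(5,3): flips 1 -> legal
(6,3): flips 1 -> legal
(6,5): no bracket -> illegal
B mobility = 11
-- W to move --
(1,3): flips 1 -> legal
(1,4): flips 4 -> legal
(1,5): flips 2 -> legal
(1,6): flips 2 -> legal
(2,6): flips 2 -> legal
(4,6): flips 2 -> legal
(5,3): flips 1 -> legal
(5,6): flips 3 -> legal
(5,7): flips 1 -> legal
(6,2): no bracket -> illegal
(6,3): no bracket -> illegal
(6,5): flips 2 -> legal
(6,7): no bracket -> illegal
(7,2): no bracket -> illegal
(7,4): flips 1 -> legal
(7,5): no bracket -> illegal
(7,6): no bracket -> illegal
(7,7): flips 3 -> legal
W mobility = 12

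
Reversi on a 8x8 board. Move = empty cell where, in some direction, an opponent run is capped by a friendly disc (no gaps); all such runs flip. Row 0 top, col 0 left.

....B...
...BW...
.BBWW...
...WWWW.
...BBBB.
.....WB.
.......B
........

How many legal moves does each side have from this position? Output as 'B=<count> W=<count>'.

Answer: B=9 W=11

Derivation:
-- B to move --
(0,3): no bracket -> illegal
(0,5): no bracket -> illegal
(1,2): flips 2 -> legal
(1,5): flips 1 -> legal
(2,5): flips 4 -> legal
(2,6): flips 2 -> legal
(2,7): flips 1 -> legal
(3,2): no bracket -> illegal
(3,7): no bracket -> illegal
(4,2): no bracket -> illegal
(4,7): no bracket -> illegal
(5,4): flips 1 -> legal
(6,4): flips 1 -> legal
(6,5): flips 1 -> legal
(6,6): flips 1 -> legal
B mobility = 9
-- W to move --
(0,2): flips 1 -> legal
(0,3): flips 1 -> legal
(0,5): no bracket -> illegal
(1,0): no bracket -> illegal
(1,1): flips 1 -> legal
(1,2): flips 1 -> legal
(1,5): no bracket -> illegal
(2,0): flips 2 -> legal
(3,0): no bracket -> illegal
(3,1): no bracket -> illegal
(3,2): no bracket -> illegal
(3,7): flips 1 -> legal
(4,2): no bracket -> illegal
(4,7): no bracket -> illegal
(5,2): flips 1 -> legal
(5,3): flips 2 -> legal
(5,4): flips 2 -> legal
(5,7): flips 2 -> legal
(6,5): no bracket -> illegal
(6,6): flips 2 -> legal
(7,6): no bracket -> illegal
(7,7): no bracket -> illegal
W mobility = 11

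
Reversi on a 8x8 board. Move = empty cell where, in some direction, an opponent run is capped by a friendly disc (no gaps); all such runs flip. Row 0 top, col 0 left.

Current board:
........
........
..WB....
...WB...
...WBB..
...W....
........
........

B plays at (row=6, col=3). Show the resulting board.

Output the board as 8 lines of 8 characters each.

Answer: ........
........
..WB....
...BB...
...BBB..
...B....
...B....
........

Derivation:
Place B at (6,3); scan 8 dirs for brackets.
Dir NW: first cell '.' (not opp) -> no flip
Dir N: opp run (5,3) (4,3) (3,3) capped by B -> flip
Dir NE: first cell '.' (not opp) -> no flip
Dir W: first cell '.' (not opp) -> no flip
Dir E: first cell '.' (not opp) -> no flip
Dir SW: first cell '.' (not opp) -> no flip
Dir S: first cell '.' (not opp) -> no flip
Dir SE: first cell '.' (not opp) -> no flip
All flips: (3,3) (4,3) (5,3)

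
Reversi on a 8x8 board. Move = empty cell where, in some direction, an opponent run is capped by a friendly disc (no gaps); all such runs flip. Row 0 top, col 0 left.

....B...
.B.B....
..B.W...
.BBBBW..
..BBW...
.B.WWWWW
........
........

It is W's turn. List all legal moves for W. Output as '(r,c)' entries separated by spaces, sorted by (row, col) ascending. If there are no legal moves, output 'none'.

(0,0): flips 3 -> legal
(0,1): no bracket -> illegal
(0,2): flips 1 -> legal
(0,3): no bracket -> illegal
(0,5): no bracket -> illegal
(1,0): no bracket -> illegal
(1,2): no bracket -> illegal
(1,4): no bracket -> illegal
(1,5): no bracket -> illegal
(2,0): flips 2 -> legal
(2,1): flips 2 -> legal
(2,3): flips 2 -> legal
(2,5): no bracket -> illegal
(3,0): flips 4 -> legal
(4,0): no bracket -> illegal
(4,1): flips 2 -> legal
(4,5): no bracket -> illegal
(5,0): no bracket -> illegal
(5,2): no bracket -> illegal
(6,0): flips 3 -> legal
(6,1): no bracket -> illegal
(6,2): no bracket -> illegal

Answer: (0,0) (0,2) (2,0) (2,1) (2,3) (3,0) (4,1) (6,0)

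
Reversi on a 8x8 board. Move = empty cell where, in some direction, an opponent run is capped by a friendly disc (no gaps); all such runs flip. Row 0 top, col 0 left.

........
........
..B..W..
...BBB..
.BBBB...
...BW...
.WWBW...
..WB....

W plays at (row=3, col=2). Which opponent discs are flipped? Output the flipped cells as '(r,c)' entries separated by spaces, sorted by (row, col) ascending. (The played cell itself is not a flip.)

Dir NW: first cell '.' (not opp) -> no flip
Dir N: opp run (2,2), next='.' -> no flip
Dir NE: first cell '.' (not opp) -> no flip
Dir W: first cell '.' (not opp) -> no flip
Dir E: opp run (3,3) (3,4) (3,5), next='.' -> no flip
Dir SW: opp run (4,1), next='.' -> no flip
Dir S: opp run (4,2), next='.' -> no flip
Dir SE: opp run (4,3) capped by W -> flip

Answer: (4,3)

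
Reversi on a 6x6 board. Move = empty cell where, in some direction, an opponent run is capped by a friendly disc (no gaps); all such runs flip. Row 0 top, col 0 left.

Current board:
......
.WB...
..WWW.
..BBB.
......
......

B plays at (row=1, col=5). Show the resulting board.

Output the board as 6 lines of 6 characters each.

Answer: ......
.WB..B
..WWB.
..BBB.
......
......

Derivation:
Place B at (1,5); scan 8 dirs for brackets.
Dir NW: first cell '.' (not opp) -> no flip
Dir N: first cell '.' (not opp) -> no flip
Dir NE: edge -> no flip
Dir W: first cell '.' (not opp) -> no flip
Dir E: edge -> no flip
Dir SW: opp run (2,4) capped by B -> flip
Dir S: first cell '.' (not opp) -> no flip
Dir SE: edge -> no flip
All flips: (2,4)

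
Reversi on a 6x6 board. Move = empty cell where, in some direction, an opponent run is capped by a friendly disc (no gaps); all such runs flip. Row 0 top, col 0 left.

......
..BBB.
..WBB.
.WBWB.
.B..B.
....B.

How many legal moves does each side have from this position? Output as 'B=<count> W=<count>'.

Answer: B=6 W=9

Derivation:
-- B to move --
(1,1): flips 2 -> legal
(2,0): no bracket -> illegal
(2,1): flips 2 -> legal
(3,0): flips 1 -> legal
(4,0): flips 2 -> legal
(4,2): flips 1 -> legal
(4,3): flips 1 -> legal
B mobility = 6
-- W to move --
(0,1): no bracket -> illegal
(0,2): flips 1 -> legal
(0,3): flips 2 -> legal
(0,4): flips 1 -> legal
(0,5): no bracket -> illegal
(1,1): no bracket -> illegal
(1,5): flips 1 -> legal
(2,1): no bracket -> illegal
(2,5): flips 2 -> legal
(3,0): no bracket -> illegal
(3,5): flips 1 -> legal
(4,0): no bracket -> illegal
(4,2): flips 1 -> legal
(4,3): no bracket -> illegal
(4,5): no bracket -> illegal
(5,0): no bracket -> illegal
(5,1): flips 1 -> legal
(5,2): no bracket -> illegal
(5,3): no bracket -> illegal
(5,5): flips 1 -> legal
W mobility = 9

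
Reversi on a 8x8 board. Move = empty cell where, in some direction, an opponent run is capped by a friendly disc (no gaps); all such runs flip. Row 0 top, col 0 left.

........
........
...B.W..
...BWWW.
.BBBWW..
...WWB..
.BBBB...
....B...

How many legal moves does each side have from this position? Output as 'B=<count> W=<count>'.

-- B to move --
(1,4): no bracket -> illegal
(1,5): flips 3 -> legal
(1,6): flips 2 -> legal
(2,4): flips 3 -> legal
(2,6): flips 3 -> legal
(2,7): flips 3 -> legal
(3,7): flips 3 -> legal
(4,6): flips 2 -> legal
(4,7): no bracket -> illegal
(5,2): flips 2 -> legal
(5,6): flips 2 -> legal
(6,5): flips 1 -> legal
B mobility = 10
-- W to move --
(1,2): flips 1 -> legal
(1,3): flips 3 -> legal
(1,4): no bracket -> illegal
(2,2): flips 1 -> legal
(2,4): no bracket -> illegal
(3,0): no bracket -> illegal
(3,1): flips 1 -> legal
(3,2): flips 2 -> legal
(4,0): flips 3 -> legal
(4,6): no bracket -> illegal
(5,0): no bracket -> illegal
(5,1): no bracket -> illegal
(5,2): flips 1 -> legal
(5,6): flips 1 -> legal
(6,0): no bracket -> illegal
(6,5): flips 1 -> legal
(6,6): flips 1 -> legal
(7,0): no bracket -> illegal
(7,1): flips 1 -> legal
(7,2): flips 1 -> legal
(7,3): flips 1 -> legal
(7,5): flips 1 -> legal
W mobility = 14

Answer: B=10 W=14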